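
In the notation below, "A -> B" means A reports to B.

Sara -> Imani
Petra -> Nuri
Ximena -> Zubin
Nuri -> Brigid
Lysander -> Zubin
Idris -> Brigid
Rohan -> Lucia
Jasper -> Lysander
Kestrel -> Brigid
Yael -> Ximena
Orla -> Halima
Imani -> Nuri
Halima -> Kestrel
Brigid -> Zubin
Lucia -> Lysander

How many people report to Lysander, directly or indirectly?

Lysander directly manages Lucia, Jasper. Under Lucia: Rohan (1). Jasper has no reports. So Lysander's organization is 2 direct reports plus everyone under them: 2 + 1 = 3.

3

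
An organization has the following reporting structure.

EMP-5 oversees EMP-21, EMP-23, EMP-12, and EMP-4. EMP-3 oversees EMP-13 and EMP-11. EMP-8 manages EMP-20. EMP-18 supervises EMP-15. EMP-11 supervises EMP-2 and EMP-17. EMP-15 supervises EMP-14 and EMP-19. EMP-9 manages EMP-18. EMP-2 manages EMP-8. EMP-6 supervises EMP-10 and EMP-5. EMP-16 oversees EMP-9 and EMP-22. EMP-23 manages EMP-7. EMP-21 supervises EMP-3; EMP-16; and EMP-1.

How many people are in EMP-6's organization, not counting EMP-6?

EMP-6 directly manages EMP-5, EMP-10. Under EMP-5: EMP-4, EMP-12, EMP-23, EMP-7, EMP-21, EMP-1, EMP-16, EMP-22, EMP-9, EMP-18, EMP-15, EMP-14, EMP-19, EMP-3, EMP-13, EMP-11, EMP-2, EMP-8, EMP-20, EMP-17 (20). EMP-10 has no reports. So EMP-6's organization is 2 direct reports plus everyone under them: 21 + 1 = 22.

22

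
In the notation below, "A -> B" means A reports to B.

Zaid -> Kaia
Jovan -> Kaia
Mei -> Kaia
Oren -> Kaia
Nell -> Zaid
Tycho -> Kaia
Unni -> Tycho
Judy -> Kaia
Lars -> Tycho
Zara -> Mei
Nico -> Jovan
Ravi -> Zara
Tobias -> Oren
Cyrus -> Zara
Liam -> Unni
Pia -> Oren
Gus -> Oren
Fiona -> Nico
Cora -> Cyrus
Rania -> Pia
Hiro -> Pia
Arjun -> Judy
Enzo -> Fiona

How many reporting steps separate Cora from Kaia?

Chain from Cora up to Kaia: Cora → Cyrus → Zara → Mei → Kaia. That is 4 steps up, so Cora is 4 levels below Kaia.

4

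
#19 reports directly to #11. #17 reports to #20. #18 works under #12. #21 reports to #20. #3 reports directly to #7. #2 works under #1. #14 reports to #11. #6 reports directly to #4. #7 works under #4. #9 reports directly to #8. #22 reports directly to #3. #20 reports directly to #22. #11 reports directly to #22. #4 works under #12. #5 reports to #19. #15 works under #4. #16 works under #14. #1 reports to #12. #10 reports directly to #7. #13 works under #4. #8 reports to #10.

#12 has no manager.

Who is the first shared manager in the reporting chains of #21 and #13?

#4

#21's chain of managers is #20, #22, #3, #7, #4, #12. #13's chain of managers is #4, #12. The first manager that appears in both chains is #4.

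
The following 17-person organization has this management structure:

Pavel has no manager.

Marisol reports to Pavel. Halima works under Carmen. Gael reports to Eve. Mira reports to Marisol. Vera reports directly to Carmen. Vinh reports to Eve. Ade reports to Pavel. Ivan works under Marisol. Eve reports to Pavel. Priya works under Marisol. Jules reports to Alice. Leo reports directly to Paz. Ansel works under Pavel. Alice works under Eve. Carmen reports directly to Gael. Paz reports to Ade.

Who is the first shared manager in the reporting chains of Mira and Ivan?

Marisol

Mira's chain of managers is Marisol, Pavel. Ivan's chain of managers is Marisol, Pavel. The first manager that appears in both chains is Marisol.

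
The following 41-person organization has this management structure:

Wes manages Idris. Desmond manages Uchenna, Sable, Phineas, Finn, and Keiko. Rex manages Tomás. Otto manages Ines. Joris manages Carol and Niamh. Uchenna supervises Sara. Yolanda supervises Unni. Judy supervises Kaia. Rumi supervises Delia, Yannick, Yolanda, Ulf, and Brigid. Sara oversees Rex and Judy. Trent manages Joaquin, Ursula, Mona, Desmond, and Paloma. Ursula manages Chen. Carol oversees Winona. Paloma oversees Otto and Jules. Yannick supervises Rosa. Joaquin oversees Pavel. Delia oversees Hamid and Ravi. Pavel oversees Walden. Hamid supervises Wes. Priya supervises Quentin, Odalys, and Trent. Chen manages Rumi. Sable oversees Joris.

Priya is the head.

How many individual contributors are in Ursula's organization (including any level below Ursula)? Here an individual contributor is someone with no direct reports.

The people in Ursula's organization with no one reporting to them are Brigid, Ulf, Unni, Rosa, Ravi, Idris. That is 6.

6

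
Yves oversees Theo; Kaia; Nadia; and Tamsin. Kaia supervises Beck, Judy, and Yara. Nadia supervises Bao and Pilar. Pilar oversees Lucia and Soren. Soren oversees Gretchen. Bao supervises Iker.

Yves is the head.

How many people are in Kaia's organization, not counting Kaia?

Kaia directly manages Beck, Judy, Yara. Beck has no reports. Judy has no reports. Yara has no reports. So Kaia's organization is 3 direct reports plus everyone under them: 1 + 1 + 1 = 3.

3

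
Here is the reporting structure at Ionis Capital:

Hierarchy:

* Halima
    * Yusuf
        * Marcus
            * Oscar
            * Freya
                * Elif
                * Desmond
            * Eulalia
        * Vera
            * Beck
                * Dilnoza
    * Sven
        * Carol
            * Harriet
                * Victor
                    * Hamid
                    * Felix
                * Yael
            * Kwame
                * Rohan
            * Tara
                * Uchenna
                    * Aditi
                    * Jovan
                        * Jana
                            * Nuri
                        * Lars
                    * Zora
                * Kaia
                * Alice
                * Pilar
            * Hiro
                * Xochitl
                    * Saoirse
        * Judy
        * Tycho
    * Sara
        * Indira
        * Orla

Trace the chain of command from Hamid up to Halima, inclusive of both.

Hamid -> Victor -> Harriet -> Carol -> Sven -> Halima

Hamid reports to Victor. Victor reports to Harriet. Harriet reports to Carol. Carol reports to Sven. Sven reports to Halima. Halima is at the top.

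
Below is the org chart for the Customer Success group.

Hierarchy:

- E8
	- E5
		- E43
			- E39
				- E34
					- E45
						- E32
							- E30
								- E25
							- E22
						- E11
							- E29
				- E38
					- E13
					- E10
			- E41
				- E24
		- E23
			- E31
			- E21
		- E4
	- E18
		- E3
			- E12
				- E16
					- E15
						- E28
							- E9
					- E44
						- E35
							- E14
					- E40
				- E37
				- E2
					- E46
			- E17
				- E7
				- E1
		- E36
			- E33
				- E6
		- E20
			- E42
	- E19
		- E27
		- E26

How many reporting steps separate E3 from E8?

2

Chain from E3 up to E8: E3 → E18 → E8. That is 2 steps up, so E3 is 2 levels below E8.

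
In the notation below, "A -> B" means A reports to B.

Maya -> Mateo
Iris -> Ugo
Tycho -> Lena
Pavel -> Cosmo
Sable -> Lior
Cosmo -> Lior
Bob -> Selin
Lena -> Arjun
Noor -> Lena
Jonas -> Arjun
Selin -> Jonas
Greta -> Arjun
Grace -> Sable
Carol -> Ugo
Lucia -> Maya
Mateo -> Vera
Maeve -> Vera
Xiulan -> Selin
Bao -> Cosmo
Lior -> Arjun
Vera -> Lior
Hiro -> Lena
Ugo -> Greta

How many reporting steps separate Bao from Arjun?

3

Chain from Bao up to Arjun: Bao → Cosmo → Lior → Arjun. That is 3 steps up, so Bao is 3 levels below Arjun.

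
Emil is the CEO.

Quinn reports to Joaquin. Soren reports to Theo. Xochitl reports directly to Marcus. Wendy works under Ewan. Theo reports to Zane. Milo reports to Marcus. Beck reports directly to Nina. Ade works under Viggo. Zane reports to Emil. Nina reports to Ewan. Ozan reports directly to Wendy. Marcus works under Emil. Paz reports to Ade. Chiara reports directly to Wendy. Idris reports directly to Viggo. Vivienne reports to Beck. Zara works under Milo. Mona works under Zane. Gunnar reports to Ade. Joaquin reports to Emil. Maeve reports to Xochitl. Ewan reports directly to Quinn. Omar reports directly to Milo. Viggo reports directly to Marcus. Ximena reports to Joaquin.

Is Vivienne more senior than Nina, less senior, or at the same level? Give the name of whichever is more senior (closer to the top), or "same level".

Nina

Vivienne is 6 levels below Emil; Nina is 4. Nina is higher.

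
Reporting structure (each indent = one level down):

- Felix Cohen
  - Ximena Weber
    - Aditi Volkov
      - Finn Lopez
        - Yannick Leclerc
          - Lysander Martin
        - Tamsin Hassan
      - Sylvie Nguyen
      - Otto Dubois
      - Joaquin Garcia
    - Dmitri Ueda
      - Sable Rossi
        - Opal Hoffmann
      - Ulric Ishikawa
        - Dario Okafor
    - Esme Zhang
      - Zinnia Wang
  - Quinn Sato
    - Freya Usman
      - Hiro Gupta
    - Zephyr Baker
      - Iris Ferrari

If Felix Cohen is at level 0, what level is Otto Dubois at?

Chain from Otto Dubois up to Felix Cohen: Otto Dubois → Aditi Volkov → Ximena Weber → Felix Cohen. That is 3 steps up, so Otto Dubois is 3 levels below Felix Cohen.

3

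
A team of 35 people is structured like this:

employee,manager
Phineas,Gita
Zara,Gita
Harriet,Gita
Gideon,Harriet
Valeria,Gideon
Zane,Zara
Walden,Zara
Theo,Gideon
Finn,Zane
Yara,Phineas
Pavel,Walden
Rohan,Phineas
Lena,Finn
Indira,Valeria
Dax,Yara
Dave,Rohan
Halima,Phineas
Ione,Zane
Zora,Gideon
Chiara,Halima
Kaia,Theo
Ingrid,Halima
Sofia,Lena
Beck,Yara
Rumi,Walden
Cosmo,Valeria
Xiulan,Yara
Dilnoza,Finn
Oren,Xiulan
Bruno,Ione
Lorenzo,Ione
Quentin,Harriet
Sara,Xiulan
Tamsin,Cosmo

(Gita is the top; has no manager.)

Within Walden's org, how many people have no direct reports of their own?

2

The people in Walden's organization with no one reporting to them are Rumi, Pavel. That is 2.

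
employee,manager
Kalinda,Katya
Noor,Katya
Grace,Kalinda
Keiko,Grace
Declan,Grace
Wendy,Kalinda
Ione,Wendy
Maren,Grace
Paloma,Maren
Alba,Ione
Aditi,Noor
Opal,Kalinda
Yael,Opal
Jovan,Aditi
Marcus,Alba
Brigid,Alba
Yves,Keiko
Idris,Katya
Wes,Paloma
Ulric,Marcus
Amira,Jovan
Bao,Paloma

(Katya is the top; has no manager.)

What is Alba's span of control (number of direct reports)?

Alba directly manages Marcus, Brigid. That is 2 direct reports.

2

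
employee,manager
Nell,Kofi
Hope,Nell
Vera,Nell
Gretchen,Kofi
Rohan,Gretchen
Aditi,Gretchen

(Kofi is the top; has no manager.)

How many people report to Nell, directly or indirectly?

2

Nell directly manages Hope, Vera. Hope has no reports. Vera has no reports. So Nell's organization is 2 direct reports plus everyone under them: 1 + 1 = 2.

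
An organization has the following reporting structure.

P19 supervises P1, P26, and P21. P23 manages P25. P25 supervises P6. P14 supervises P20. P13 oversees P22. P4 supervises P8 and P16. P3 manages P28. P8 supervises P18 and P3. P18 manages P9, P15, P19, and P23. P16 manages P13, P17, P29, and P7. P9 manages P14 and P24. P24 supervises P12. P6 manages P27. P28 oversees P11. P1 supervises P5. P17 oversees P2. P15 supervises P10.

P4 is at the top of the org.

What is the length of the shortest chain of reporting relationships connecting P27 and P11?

8

P27 is 5 levels below P8, and P11 is 3 levels below P8 (their lowest common manager). The shortest path runs up from P27 to P8 and back down to P11: 5 + 3 = 8 links.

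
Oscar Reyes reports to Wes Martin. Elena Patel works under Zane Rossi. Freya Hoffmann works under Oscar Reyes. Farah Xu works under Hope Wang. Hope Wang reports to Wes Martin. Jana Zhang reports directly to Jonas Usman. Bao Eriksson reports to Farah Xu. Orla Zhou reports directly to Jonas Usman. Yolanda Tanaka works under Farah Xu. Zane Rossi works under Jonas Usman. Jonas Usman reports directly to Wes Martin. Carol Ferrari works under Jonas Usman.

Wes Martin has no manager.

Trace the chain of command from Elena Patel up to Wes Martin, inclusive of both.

Elena Patel reports to Zane Rossi. Zane Rossi reports to Jonas Usman. Jonas Usman reports to Wes Martin. Wes Martin is at the top.

Elena Patel -> Zane Rossi -> Jonas Usman -> Wes Martin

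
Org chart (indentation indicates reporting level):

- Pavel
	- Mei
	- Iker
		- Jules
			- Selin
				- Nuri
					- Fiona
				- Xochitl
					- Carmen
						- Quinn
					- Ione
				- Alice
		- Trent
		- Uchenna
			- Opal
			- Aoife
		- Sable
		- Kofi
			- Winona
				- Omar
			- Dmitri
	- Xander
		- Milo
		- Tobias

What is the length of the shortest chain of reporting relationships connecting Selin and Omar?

5

Selin is 2 levels below Iker, and Omar is 3 levels below Iker (their lowest common manager). The shortest path runs up from Selin to Iker and back down to Omar: 2 + 3 = 5 links.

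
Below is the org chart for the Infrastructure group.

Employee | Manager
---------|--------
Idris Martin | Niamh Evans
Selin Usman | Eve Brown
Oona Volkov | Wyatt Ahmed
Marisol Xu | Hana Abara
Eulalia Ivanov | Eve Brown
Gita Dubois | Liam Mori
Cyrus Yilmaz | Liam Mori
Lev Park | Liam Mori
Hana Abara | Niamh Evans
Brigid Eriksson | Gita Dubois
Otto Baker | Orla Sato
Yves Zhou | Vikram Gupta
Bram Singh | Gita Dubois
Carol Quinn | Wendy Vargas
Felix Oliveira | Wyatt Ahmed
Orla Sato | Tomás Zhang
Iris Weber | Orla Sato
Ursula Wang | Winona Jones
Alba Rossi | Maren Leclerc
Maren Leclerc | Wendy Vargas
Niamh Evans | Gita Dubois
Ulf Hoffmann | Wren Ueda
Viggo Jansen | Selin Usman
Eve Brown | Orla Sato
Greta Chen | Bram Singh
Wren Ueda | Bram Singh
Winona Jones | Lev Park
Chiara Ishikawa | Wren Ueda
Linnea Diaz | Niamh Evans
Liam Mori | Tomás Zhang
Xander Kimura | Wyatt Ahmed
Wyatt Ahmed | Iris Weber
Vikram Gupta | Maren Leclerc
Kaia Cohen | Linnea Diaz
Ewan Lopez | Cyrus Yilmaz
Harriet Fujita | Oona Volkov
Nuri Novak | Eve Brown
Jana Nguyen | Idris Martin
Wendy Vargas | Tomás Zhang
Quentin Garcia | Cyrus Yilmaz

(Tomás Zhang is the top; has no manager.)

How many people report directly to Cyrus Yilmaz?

Cyrus Yilmaz directly manages Quentin Garcia, Ewan Lopez. That is 2 direct reports.

2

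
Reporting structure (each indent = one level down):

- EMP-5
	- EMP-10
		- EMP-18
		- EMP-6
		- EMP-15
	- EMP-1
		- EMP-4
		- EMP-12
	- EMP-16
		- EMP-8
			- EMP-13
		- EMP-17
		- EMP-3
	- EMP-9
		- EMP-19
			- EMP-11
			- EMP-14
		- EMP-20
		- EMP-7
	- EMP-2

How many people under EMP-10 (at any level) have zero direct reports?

3

The people in EMP-10's organization with no one reporting to them are EMP-15, EMP-6, EMP-18. That is 3.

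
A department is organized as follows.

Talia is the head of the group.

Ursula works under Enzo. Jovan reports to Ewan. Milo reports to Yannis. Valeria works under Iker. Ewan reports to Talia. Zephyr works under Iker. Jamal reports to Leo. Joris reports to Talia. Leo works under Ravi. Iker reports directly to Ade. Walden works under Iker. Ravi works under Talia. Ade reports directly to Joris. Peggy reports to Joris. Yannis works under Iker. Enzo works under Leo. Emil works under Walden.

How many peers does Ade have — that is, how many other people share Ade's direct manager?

1

Ade reports to Joris. Joris's other direct reports are Peggy — 1 peer.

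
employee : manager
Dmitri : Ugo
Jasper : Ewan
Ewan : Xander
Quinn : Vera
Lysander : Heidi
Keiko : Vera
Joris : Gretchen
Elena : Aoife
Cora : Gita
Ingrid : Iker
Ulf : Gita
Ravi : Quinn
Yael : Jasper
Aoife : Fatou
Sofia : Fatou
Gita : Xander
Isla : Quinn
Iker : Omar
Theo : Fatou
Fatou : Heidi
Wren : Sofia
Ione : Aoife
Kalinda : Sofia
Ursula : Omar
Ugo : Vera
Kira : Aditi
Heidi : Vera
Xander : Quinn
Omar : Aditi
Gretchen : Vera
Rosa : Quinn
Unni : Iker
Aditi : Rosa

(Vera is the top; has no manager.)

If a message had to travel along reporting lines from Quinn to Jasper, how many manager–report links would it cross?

3

Jasper is in Quinn's organization: the chain from Jasper up to Quinn is Jasper → Ewan → Xander → Quinn, which is 3 links.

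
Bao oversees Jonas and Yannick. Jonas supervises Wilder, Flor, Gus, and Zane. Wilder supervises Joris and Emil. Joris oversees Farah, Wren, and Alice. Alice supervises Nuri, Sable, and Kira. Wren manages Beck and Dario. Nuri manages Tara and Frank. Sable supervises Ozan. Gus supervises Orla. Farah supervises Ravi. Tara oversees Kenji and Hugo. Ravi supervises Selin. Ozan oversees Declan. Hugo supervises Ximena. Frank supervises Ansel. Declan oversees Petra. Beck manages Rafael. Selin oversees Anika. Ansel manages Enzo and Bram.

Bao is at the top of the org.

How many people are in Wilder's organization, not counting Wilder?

25

Wilder directly manages Joris, Emil. Under Joris: Farah, Ravi, Selin, Anika, Wren, Dario, Beck, Rafael, Alice, Kira, Sable, Ozan, Declan, Petra, Nuri, Frank, Ansel, Enzo, Bram, Tara, Kenji, Hugo, Ximena (23). Emil has no reports. So Wilder's organization is 2 direct reports plus everyone under them: 24 + 1 = 25.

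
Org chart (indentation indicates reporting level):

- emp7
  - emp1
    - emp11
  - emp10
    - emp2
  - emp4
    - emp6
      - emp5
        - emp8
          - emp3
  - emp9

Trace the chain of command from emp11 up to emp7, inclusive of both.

emp11 reports to emp1. emp1 reports to emp7. emp7 is at the top.

emp11 -> emp1 -> emp7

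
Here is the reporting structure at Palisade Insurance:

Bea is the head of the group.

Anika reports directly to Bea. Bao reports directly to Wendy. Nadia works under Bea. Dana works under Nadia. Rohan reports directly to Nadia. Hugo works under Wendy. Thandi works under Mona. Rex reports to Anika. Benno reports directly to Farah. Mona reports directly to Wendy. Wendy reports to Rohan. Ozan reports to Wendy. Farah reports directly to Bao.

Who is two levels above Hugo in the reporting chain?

Hugo reports to Wendy, and Wendy reports to Rohan. So Hugo's skip-level manager is Rohan.

Rohan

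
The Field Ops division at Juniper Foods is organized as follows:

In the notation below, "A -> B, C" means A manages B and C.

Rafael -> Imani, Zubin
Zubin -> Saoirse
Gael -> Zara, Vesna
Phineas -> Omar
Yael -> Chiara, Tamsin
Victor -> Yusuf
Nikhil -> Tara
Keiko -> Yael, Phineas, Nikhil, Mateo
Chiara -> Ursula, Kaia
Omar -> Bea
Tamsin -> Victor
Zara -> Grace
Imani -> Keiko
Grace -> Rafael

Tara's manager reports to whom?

Keiko

Tara reports to Nikhil, and Nikhil reports to Keiko. So Tara's skip-level manager is Keiko.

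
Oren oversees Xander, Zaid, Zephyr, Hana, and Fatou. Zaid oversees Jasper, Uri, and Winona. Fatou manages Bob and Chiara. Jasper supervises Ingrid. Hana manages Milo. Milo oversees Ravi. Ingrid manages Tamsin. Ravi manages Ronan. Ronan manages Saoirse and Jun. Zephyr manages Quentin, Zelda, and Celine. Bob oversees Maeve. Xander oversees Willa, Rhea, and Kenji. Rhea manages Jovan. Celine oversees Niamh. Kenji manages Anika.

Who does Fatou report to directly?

Oren

Fatou reports directly to Oren.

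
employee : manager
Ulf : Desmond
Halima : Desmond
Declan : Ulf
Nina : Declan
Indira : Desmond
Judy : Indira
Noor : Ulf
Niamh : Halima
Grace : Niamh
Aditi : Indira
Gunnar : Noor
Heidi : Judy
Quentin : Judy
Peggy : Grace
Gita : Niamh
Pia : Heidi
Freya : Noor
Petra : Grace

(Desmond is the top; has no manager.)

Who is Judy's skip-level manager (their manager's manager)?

Desmond

Judy reports to Indira, and Indira reports to Desmond. So Judy's skip-level manager is Desmond.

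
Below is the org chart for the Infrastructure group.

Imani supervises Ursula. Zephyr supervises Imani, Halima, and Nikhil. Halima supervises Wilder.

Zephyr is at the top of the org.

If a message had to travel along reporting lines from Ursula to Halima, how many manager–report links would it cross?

Ursula is 2 levels below Zephyr, and Halima is 1 level below Zephyr (their lowest common manager). The shortest path runs up from Ursula to Zephyr and back down to Halima: 2 + 1 = 3 links.

3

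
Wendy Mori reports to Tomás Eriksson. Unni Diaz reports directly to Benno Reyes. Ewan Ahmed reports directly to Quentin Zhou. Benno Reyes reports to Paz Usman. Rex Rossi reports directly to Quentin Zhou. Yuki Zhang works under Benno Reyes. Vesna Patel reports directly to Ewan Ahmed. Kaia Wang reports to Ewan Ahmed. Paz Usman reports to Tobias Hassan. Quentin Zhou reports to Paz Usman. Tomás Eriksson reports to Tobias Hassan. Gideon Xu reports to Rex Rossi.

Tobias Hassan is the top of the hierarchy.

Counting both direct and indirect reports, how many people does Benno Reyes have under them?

2

Benno Reyes directly manages Unni Diaz, Yuki Zhang. Unni Diaz has no reports. Yuki Zhang has no reports. So Benno Reyes's organization is 2 direct reports plus everyone under them: 1 + 1 = 2.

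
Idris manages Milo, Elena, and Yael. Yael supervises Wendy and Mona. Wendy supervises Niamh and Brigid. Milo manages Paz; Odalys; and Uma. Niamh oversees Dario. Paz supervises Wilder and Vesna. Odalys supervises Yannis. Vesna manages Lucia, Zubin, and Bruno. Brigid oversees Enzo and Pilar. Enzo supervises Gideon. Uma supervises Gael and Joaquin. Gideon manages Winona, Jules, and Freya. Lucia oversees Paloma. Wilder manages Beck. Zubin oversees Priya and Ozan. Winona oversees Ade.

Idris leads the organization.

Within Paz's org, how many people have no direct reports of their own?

5

The people in Paz's organization with no one reporting to them are Beck, Bruno, Ozan, Priya, Paloma. That is 5.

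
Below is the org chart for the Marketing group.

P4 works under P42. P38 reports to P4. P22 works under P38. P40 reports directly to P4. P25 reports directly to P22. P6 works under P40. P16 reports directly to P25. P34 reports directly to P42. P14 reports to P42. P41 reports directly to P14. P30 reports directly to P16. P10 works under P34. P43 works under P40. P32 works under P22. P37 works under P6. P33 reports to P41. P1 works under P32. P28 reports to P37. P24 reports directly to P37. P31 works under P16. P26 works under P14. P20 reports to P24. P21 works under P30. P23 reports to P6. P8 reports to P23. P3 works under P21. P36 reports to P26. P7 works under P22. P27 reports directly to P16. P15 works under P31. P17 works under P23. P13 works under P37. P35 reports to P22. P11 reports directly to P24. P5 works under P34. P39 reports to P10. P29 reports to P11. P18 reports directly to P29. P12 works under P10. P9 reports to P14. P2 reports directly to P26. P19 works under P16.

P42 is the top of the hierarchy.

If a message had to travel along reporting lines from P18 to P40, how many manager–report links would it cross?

6

P18 is in P40's organization: the chain from P18 up to P40 is P18 → P29 → P11 → P24 → P37 → P6 → P40, which is 6 links.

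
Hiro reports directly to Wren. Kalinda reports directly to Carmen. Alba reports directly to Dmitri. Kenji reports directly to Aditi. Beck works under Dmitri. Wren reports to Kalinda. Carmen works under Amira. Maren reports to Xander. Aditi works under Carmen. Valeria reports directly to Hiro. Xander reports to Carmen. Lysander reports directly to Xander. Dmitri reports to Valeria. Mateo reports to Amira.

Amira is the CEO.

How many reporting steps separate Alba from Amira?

Chain from Alba up to Amira: Alba → Dmitri → Valeria → Hiro → Wren → Kalinda → Carmen → Amira. That is 7 steps up, so Alba is 7 levels below Amira.

7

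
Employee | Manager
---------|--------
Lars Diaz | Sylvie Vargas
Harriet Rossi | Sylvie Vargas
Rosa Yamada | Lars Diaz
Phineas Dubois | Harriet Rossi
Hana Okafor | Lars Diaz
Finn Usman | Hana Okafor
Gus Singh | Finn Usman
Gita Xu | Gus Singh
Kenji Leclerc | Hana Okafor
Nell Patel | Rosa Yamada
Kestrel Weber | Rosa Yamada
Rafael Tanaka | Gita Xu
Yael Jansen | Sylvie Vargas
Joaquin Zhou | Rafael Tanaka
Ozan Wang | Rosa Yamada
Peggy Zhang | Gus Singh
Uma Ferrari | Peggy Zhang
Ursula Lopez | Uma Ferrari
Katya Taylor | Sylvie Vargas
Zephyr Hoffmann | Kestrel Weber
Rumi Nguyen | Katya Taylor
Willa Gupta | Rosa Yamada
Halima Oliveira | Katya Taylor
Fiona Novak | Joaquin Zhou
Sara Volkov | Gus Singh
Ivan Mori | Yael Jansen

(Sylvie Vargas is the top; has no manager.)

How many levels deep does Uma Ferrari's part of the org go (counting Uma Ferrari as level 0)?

1

The longest chain under Uma Ferrari runs Uma Ferrari → Ursula Lopez, which is 1 level below Uma Ferrari.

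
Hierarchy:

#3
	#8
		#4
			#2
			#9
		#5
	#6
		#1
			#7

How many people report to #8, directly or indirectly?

#8 directly manages #4, #5. Under #4: #9, #2 (2). #5 has no reports. So #8's organization is 2 direct reports plus everyone under them: 3 + 1 = 4.

4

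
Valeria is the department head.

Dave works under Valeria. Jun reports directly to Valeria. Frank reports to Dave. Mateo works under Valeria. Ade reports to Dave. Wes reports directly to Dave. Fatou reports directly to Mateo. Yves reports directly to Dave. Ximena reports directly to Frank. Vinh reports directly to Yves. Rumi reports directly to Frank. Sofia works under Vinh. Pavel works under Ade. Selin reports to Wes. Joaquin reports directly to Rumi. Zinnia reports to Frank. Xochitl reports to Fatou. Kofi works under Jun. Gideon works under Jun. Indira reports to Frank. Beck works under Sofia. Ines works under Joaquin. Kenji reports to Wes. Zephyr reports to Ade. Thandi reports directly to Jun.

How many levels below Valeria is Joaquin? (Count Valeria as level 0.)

4

Chain from Joaquin up to Valeria: Joaquin → Rumi → Frank → Dave → Valeria. That is 4 steps up, so Joaquin is 4 levels below Valeria.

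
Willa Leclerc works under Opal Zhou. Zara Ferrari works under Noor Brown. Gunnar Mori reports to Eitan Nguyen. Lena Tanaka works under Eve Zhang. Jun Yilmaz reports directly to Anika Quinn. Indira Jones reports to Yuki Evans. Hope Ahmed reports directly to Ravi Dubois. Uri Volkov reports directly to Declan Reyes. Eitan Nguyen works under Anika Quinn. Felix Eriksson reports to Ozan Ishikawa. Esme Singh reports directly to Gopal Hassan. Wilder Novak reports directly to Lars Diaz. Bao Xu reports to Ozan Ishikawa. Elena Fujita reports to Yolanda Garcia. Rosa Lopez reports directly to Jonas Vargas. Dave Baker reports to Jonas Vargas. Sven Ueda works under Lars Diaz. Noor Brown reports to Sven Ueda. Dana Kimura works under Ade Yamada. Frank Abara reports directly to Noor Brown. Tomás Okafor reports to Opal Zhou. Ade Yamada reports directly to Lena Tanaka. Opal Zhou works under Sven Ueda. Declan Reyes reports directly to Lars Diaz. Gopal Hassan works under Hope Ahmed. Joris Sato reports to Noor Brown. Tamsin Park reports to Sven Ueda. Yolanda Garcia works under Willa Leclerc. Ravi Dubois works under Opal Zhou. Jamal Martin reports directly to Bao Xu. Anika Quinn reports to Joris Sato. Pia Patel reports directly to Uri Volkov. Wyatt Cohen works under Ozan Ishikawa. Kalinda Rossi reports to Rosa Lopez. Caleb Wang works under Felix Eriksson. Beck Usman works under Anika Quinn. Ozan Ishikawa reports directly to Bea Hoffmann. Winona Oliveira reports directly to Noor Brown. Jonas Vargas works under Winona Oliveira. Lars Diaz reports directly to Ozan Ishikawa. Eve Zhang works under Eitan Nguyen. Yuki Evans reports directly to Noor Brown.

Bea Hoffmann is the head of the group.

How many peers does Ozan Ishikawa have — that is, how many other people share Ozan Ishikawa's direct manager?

Ozan Ishikawa reports to Bea Hoffmann, and Bea Hoffmann has no other direct reports. Ozan Ishikawa has 0 peers.

0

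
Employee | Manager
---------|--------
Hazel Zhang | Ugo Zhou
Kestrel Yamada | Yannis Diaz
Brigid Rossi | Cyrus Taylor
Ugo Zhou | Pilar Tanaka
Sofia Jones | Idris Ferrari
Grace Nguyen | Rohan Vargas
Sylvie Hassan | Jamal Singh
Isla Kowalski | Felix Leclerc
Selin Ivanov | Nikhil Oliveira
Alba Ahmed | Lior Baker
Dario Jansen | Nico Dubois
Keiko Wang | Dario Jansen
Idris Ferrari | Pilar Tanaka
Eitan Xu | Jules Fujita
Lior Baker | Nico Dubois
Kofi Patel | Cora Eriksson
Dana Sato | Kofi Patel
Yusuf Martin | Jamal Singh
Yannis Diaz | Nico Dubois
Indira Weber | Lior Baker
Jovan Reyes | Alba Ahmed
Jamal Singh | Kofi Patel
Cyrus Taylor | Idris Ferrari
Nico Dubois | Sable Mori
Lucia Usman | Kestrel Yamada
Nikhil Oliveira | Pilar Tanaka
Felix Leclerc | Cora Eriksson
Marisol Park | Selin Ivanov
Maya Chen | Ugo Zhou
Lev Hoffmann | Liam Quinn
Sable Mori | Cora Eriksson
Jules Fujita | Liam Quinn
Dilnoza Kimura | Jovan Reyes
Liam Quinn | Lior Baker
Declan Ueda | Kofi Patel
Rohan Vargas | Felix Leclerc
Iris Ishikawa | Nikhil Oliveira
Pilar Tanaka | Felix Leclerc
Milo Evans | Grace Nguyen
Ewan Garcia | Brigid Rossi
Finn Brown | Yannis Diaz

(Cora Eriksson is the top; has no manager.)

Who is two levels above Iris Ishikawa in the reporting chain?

Iris Ishikawa reports to Nikhil Oliveira, and Nikhil Oliveira reports to Pilar Tanaka. So Iris Ishikawa's skip-level manager is Pilar Tanaka.

Pilar Tanaka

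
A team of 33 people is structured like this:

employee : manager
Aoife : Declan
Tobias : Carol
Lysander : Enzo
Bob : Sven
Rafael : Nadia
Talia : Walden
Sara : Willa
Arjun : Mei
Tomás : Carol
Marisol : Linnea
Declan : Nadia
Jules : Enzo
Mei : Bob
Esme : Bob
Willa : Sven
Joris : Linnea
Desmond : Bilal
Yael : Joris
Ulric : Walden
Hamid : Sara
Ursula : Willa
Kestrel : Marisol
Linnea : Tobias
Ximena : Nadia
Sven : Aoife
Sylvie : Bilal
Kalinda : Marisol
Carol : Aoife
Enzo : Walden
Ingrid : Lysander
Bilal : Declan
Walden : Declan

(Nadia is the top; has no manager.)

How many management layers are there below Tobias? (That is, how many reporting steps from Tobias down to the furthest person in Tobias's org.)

The longest chain under Tobias runs Tobias → Linnea → Marisol → Kalinda, which is 3 levels below Tobias.

3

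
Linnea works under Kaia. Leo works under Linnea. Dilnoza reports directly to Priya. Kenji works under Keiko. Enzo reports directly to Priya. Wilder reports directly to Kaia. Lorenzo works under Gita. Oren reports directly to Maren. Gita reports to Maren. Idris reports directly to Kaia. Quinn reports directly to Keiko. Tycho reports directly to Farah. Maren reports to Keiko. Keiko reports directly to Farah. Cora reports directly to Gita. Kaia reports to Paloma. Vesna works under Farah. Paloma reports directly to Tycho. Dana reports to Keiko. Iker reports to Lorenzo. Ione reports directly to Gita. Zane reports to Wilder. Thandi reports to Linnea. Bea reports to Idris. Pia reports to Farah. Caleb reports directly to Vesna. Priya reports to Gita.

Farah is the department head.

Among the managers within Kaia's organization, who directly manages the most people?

Kaia

Direct-report counts within Kaia's organization: Kaia has 3; Idris has 1; Wilder has 1; Linnea has 2. The largest is 3, held by Kaia.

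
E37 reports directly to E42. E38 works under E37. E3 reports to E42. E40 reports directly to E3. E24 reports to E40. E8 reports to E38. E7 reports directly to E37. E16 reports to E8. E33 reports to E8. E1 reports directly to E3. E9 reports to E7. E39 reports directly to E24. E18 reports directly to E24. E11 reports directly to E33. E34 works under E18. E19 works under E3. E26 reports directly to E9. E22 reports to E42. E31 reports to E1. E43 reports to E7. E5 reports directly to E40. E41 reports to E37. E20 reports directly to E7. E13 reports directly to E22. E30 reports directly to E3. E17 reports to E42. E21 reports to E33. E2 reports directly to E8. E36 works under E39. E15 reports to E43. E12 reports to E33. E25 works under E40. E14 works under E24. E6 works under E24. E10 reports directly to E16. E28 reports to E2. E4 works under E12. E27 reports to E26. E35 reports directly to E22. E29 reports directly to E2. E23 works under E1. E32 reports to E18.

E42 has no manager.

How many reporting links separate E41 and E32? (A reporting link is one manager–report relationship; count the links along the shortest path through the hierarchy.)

7

E41 is 2 levels below E42, and E32 is 5 levels below E42 (their lowest common manager). The shortest path runs up from E41 to E42 and back down to E32: 2 + 5 = 7 links.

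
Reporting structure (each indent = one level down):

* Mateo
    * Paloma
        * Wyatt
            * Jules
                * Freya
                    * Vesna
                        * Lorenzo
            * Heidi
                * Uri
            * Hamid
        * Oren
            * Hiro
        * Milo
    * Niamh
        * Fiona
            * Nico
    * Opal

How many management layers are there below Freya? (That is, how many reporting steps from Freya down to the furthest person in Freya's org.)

2

The longest chain under Freya runs Freya → Vesna → Lorenzo, which is 2 levels below Freya.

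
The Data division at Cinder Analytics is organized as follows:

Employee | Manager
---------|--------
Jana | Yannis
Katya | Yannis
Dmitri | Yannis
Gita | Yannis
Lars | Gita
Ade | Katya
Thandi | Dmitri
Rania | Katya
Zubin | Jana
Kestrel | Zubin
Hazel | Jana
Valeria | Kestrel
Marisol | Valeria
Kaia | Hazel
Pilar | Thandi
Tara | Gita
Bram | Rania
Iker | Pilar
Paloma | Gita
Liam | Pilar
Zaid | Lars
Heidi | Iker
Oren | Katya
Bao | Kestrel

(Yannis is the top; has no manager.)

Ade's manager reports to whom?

Ade reports to Katya, and Katya reports to Yannis. So Ade's skip-level manager is Yannis.

Yannis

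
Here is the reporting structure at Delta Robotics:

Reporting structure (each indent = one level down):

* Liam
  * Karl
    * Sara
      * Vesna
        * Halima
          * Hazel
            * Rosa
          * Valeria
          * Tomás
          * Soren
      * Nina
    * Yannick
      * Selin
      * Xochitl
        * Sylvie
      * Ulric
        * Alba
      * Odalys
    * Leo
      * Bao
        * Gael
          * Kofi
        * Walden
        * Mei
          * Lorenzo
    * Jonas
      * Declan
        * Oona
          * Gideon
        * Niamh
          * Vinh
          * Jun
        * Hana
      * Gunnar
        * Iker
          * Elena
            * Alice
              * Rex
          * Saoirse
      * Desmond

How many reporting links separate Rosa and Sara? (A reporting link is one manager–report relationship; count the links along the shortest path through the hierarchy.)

Rosa is in Sara's organization: the chain from Rosa up to Sara is Rosa → Hazel → Halima → Vesna → Sara, which is 4 links.

4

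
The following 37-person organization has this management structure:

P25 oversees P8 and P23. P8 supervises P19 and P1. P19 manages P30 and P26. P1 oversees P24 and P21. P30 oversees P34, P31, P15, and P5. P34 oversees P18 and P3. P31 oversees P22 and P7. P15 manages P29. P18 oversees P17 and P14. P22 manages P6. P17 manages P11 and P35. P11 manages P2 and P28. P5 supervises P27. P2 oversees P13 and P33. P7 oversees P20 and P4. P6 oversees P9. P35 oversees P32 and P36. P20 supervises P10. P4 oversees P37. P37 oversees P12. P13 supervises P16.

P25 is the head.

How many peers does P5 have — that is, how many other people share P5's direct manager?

3

P5 reports to P30. P30's other direct reports are P34, P31, P15 — 3 peers.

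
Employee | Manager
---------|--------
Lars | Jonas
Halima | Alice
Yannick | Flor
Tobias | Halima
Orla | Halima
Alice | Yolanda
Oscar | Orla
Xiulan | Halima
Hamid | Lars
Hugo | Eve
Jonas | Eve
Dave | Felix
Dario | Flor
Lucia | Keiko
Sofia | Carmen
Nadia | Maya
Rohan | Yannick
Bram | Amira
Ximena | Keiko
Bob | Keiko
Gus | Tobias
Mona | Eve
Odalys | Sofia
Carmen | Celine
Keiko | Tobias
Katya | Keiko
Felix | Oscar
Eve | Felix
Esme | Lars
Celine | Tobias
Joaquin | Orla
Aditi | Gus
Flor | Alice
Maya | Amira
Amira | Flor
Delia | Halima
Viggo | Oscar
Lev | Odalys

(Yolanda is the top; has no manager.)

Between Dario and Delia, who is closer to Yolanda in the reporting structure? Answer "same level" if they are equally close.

same level

Both Dario and Delia are 3 levels below Yolanda.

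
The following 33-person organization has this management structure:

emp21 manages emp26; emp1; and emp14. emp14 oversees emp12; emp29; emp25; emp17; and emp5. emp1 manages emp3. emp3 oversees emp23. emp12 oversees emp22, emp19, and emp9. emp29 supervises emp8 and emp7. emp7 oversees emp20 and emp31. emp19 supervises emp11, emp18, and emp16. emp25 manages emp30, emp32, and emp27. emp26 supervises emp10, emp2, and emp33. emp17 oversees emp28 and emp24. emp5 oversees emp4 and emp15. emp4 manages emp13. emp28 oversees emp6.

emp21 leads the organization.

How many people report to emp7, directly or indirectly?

2

emp7 directly manages emp20, emp31. emp20 has no reports. emp31 has no reports. So emp7's organization is 2 direct reports plus everyone under them: 1 + 1 = 2.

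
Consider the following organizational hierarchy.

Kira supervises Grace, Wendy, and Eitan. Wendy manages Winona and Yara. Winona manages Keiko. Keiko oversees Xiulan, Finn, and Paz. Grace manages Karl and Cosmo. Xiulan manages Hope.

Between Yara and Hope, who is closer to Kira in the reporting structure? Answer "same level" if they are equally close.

Yara is 2 levels below Kira; Hope is 5. Yara is higher.

Yara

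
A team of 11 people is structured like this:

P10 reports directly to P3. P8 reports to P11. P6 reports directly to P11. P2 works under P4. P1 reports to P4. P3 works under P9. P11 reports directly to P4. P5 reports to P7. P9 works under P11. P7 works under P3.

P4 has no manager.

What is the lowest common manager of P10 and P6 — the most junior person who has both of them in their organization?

P10's chain of managers is P3, P9, P11, P4. P6's chain of managers is P11, P4. The first manager that appears in both chains is P11.

P11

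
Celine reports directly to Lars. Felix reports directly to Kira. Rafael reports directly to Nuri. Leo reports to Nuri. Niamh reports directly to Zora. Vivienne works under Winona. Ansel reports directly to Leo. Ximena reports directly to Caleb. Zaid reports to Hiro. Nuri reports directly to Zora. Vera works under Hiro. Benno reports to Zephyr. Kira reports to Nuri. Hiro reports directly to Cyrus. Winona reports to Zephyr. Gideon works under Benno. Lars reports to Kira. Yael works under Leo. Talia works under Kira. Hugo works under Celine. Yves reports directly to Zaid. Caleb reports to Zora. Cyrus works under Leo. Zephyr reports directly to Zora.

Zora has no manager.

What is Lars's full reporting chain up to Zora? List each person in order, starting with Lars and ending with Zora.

Lars -> Kira -> Nuri -> Zora

Lars reports to Kira. Kira reports to Nuri. Nuri reports to Zora. Zora is at the top.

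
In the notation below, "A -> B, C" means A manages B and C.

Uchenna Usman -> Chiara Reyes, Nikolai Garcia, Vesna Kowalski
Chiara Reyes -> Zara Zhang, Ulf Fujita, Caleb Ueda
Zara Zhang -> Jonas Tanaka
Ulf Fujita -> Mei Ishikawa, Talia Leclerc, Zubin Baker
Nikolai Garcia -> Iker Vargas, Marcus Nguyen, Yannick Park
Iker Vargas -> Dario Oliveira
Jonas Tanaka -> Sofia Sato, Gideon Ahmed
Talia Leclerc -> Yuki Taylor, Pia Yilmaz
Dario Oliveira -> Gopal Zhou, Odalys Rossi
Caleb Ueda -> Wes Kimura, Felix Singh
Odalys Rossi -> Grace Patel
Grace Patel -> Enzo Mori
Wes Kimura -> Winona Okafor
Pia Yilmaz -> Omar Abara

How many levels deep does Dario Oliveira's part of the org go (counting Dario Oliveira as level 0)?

3

The longest chain under Dario Oliveira runs Dario Oliveira → Odalys Rossi → Grace Patel → Enzo Mori, which is 3 levels below Dario Oliveira.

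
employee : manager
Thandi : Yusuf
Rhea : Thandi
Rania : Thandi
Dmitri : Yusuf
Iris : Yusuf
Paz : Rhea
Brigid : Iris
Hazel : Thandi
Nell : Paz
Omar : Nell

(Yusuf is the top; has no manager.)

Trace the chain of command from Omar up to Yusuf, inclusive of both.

Omar reports to Nell. Nell reports to Paz. Paz reports to Rhea. Rhea reports to Thandi. Thandi reports to Yusuf. Yusuf is at the top.

Omar -> Nell -> Paz -> Rhea -> Thandi -> Yusuf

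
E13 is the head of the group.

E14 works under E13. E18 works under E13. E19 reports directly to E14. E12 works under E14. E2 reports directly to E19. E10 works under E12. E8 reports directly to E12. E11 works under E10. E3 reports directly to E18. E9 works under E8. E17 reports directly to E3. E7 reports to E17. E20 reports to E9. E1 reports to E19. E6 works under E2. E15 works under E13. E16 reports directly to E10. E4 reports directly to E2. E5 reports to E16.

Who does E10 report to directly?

E10 reports directly to E12.

E12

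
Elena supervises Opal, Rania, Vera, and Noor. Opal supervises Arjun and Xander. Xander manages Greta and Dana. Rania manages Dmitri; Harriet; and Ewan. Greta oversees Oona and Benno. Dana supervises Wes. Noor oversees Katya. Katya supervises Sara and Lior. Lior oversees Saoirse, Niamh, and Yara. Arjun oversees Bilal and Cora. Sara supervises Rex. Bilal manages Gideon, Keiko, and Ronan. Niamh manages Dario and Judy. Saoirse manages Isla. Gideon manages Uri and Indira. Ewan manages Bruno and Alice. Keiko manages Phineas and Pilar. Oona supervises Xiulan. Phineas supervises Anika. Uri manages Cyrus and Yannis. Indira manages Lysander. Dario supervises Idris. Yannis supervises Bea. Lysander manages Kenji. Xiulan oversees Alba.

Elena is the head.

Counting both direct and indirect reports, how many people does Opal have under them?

Opal directly manages Xander, Arjun. Under Xander: Dana, Wes, Greta, Benno, Oona, Xiulan, Alba (7). Under Arjun: Cora, Bilal, Keiko, Pilar, Phineas, Anika, Ronan, Gideon, Indira, Lysander, Kenji, Uri, Yannis, Bea, Cyrus (15). So Opal's organization is 2 direct reports plus everyone under them: 8 + 16 = 24.

24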